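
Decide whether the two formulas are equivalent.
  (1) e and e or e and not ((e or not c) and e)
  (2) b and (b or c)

E1: e and e or e and not ((e or not c) and e)
    = e and e or e and not e   — absorption
    = e   — distribution
E2: b and (b or c)
    = b   — absorption
These differ: at b=1, c=0, e=0, E1 = 0 but E2 = 1.

No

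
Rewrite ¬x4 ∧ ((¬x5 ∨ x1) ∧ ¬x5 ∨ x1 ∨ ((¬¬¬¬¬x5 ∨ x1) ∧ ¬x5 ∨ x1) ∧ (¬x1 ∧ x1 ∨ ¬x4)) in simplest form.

¬x4 ∧ (¬x5 ∨ x1)

¬x4 ∧ ((¬x5 ∨ x1) ∧ ¬x5 ∨ x1 ∨ ((¬¬¬¬¬x5 ∨ x1) ∧ ¬x5 ∨ x1) ∧ (¬x1 ∧ x1 ∨ ¬x4))
= ¬x4 ∧ ((¬x5 ∨ x1) ∧ ¬x5 ∨ x1 ∨ ((¬¬¬¬¬x5 ∨ x1) ∧ ¬x5 ∨ x1) ∧ ¬x4)   (complement / identity)
= ¬x4 ∧ ((¬x5 ∨ x1) ∧ ¬x5 ∨ x1 ∨ ((¬¬¬x5 ∨ x1) ∧ ¬x5 ∨ x1) ∧ ¬x4)   (double negation)
= ¬x4 ∧ ((¬x5 ∨ x1) ∧ ¬x5 ∨ x1 ∨ ((¬x5 ∨ x1) ∧ ¬x5 ∨ x1) ∧ ¬x4)   (double negation)
= ¬x4 ∧ ((¬x5 ∨ x1) ∧ ¬x5 ∨ x1)   (absorption)
= ¬x4 ∧ (¬x5 ∨ x1)   (absorption)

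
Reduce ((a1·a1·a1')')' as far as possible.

((a1·a1·a1')')'
= ((a1·a1')')'
= a1·a1'
= 0

0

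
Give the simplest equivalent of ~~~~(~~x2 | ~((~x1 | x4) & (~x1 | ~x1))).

~~~~(~~x2 | ~((~x1 | x4) & (~x1 | ~x1)))
= ~~~(~x2 & (~x1 | x4) & (~x1 | ~x1))
= ~~~(~x2 & (~x1 | x4) & ~x1)
= ~~~(~x2 & ~x1)
= ~(~x2 & ~x1)
= x2 | x1

x2 | x1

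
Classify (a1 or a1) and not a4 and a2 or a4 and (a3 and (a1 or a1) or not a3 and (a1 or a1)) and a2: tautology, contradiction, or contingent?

contingent

(a1 or a1) and not a4 and a2 or a4 and (a3 and (a1 or a1) or not a3 and (a1 or a1)) and a2
= (a1 or a1) and not a4 and a2 or a4 and (a1 or a1) and a2   — distribution
= a2 and ((a1 or a1) and not a4 or a4 and (a1 or a1))   — distribution
= a2 and (a1 or a1)   — distribution
= a2 and a1   — idempotence
This depends on a1, a2, so it is not a constant.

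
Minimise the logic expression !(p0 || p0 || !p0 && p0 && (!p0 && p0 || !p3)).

!p0

!(p0 || p0 || !p0 && p0 && (!p0 && p0 || !p3))
= !(p0 || p0 || !p0 && p0)   [absorption]
= !(p0 || p0)   [complement / identity]
= !p0   [idempotence]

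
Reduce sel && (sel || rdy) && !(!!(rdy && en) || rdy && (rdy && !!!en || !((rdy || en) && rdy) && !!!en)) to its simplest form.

sel && !rdy

sel && (sel || rdy) && !(!!(rdy && en) || rdy && (rdy && !!!en || !((rdy || en) && rdy) && !!!en))
= sel && (sel || rdy) && !(!!(rdy && en) || rdy && (rdy && !!!en || !rdy && !!!en))   — absorption
= sel && (sel || rdy) && !(!!(rdy && en) || rdy && !!!en)   — distribution
= sel && (sel || rdy) && !(!!(rdy && en) || rdy && !en)   — double negation
= sel && !(!!(rdy && en) || rdy && !en)   — absorption
= sel && !(rdy && en || rdy && !en)   — double negation
= sel && !rdy   — distribution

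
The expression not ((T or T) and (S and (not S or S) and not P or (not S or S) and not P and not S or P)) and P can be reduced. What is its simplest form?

not ((T or T) and (S and (not S or S) and not P or (not S or S) and not P and not S or P)) and P
= not ((T or T) and ((not S or S) and not P or P)) and P   — distribution
= not ((T or T) and (not P or P)) and P   — complement / identity
= not (T or T) and P   — complement / identity
= not T and P   — idempotence

not T and P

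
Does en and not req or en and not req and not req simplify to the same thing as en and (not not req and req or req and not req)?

E1: en and not req or en and not req and not req
    = en and not req   [absorption]
E2: en and (not not req and req or req and not req)
    = en and (req and req or req and not req)   [double negation]
    = en and req   [distribution]
These differ: at en=1, req=0, E1 = 1 but E2 = 0.

No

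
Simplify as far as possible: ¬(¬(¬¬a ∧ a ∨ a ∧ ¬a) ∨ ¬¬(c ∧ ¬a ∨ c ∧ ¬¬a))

¬(¬(¬¬a ∧ a ∨ a ∧ ¬a) ∨ ¬¬(c ∧ ¬a ∨ c ∧ ¬¬a))
= ¬(¬(a ∧ a ∨ a ∧ ¬a) ∨ ¬¬(c ∧ ¬a ∨ c ∧ ¬¬a))
= ¬(¬(a ∧ a ∨ a ∧ ¬a) ∨ ¬¬(c ∧ ¬a ∨ c ∧ a))
= (a ∧ a ∨ a ∧ ¬a) ∧ ¬(c ∧ ¬a ∨ c ∧ a)
= a ∧ ¬(c ∧ ¬a ∨ c ∧ a)
= a ∧ ¬c

a ∧ ¬c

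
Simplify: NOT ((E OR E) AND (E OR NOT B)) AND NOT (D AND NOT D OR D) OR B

NOT ((E OR E) AND (E OR NOT B)) AND NOT (D AND NOT D OR D) OR B
= NOT ((E OR E) AND (E OR NOT B)) AND NOT D OR B
= NOT (E OR E AND NOT B) AND NOT D OR B
= NOT E AND NOT D OR B

NOT E AND NOT D OR B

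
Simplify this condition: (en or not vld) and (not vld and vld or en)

(en or not vld) and (not vld and vld or en)
= (en or not vld) and en   — complement / identity
= en   — absorption

en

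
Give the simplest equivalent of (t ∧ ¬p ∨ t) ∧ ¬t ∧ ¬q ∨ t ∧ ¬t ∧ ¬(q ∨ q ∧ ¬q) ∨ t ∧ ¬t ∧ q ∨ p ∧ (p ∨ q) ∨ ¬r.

(t ∧ ¬p ∨ t) ∧ ¬t ∧ ¬q ∨ t ∧ ¬t ∧ ¬(q ∨ q ∧ ¬q) ∨ t ∧ ¬t ∧ q ∨ p ∧ (p ∨ q) ∨ ¬r
= (t ∧ ¬p ∨ t) ∧ ¬t ∧ ¬q ∨ t ∧ ¬t ∧ ¬(q ∨ q ∧ ¬q) ∨ t ∧ ¬t ∧ q ∨ p ∨ ¬r   — absorption
= t ∧ ¬t ∧ ¬q ∨ t ∧ ¬t ∧ ¬(q ∨ q ∧ ¬q) ∨ t ∧ ¬t ∧ q ∨ p ∨ ¬r   — absorption
= t ∧ ¬t ∧ ¬q ∨ t ∧ ¬t ∧ ¬q ∨ t ∧ ¬t ∧ q ∨ p ∨ ¬r   — complement / identity
= t ∧ ¬t ∧ ¬q ∨ t ∧ ¬t ∧ q ∨ p ∨ ¬r   — idempotence
= t ∧ ¬t ∨ p ∨ ¬r   — distribution
= p ∨ ¬r   — complement / identity

p ∨ ¬r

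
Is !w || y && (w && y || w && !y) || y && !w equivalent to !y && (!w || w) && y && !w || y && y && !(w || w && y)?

E1: !w || y && (w && y || w && !y) || y && !w
    = !w || y && w || y && !w   — distribution
    = !w || y   — distribution
E2: !y && (!w || w) && y && !w || y && y && !(w || w && y)
    = !y && (!w || w) && y && !w || y && y && !w   — absorption
    = !y && y && !w || y && y && !w   — complement / identity
    = y && !w   — distribution
These differ: at w=0, y=0, E1 = 1 but E2 = 0.

No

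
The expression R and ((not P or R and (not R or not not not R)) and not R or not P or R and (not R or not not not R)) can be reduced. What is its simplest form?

R and ((not P or R and (not R or not not not R)) and not R or not P or R and (not R or not not not R))
= R and (not P or R and (not R or not not not R))
= R and (not P or R and (not R or not R))
= R and (not P or R and not R)
= R and not P

R and not P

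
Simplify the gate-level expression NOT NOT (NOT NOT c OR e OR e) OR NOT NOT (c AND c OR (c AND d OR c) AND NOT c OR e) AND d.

NOT NOT (NOT NOT c OR e OR e) OR NOT NOT (c AND c OR (c AND d OR c) AND NOT c OR e) AND d
= NOT NOT (NOT NOT c OR e OR e) OR NOT NOT (c AND c OR c AND NOT c OR e) AND d   (absorption)
= NOT NOT (NOT NOT c OR e OR e) OR NOT NOT (c OR e) AND d   (distribution)
= NOT NOT (NOT NOT c OR e) OR NOT NOT (c OR e) AND d   (idempotence)
= NOT NOT (c OR e) OR NOT NOT (c OR e) AND d   (double negation)
= NOT NOT (c OR e)   (absorption)
= c OR e   (double negation)

c OR e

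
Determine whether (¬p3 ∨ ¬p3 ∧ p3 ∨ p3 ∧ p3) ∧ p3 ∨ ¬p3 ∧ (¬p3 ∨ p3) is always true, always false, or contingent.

always true

(¬p3 ∨ ¬p3 ∧ p3 ∨ p3 ∧ p3) ∧ p3 ∨ ¬p3 ∧ (¬p3 ∨ p3)
= (¬p3 ∨ p3) ∧ p3 ∨ ¬p3 ∧ (¬p3 ∨ p3)   (distribution)
= ¬p3 ∨ p3   (distribution)
= True   (complement)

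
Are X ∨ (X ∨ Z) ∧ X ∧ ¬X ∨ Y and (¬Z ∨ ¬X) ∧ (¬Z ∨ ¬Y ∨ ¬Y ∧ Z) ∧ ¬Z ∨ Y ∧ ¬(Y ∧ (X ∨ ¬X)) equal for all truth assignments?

E1: X ∨ (X ∨ Z) ∧ X ∧ ¬X ∨ Y
    = X ∨ X ∧ ¬X ∨ Y
    = X ∨ Y
E2: (¬Z ∨ ¬X) ∧ (¬Z ∨ ¬Y ∨ ¬Y ∧ Z) ∧ ¬Z ∨ Y ∧ ¬(Y ∧ (X ∨ ¬X))
    = (¬Z ∨ ¬X) ∧ (¬Z ∨ ¬Y ∨ ¬Y ∧ Z) ∧ ¬Z ∨ Y ∧ ¬Y
    = (¬Z ∨ ¬X) ∧ (¬Z ∨ ¬Y) ∧ ¬Z ∨ Y ∧ ¬Y
    = (¬Z ∨ ¬X) ∧ ¬Z ∨ Y ∧ ¬Y
    = ¬Z ∨ Y ∧ ¬Y
    = ¬Z
These differ: at X=1, Y=1, Z=1, E1 = 1 but E2 = 0.

No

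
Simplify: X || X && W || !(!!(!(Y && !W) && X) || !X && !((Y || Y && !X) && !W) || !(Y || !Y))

X || X && W || !(!!(!(Y && !W) && X) || !X && !((Y || Y && !X) && !W) || !(Y || !Y))
= X || X && W || !(!!(!(Y && !W) && X) || !X && !(Y && !W) || !(Y || !Y))   (absorption)
= X || !(!!(!(Y && !W) && X) || !X && !(Y && !W) || !(Y || !Y))   (absorption)
= X || !(!(Y && !W) && X || !X && !(Y && !W) || !(Y || !Y))   (double negation)
= X || !(!(Y && !W) || !(Y || !Y))   (distribution)
= X || Y && !W && (Y || !Y)   (De Morgan)
= X || Y && !W   (complement / identity)

X || Y && !W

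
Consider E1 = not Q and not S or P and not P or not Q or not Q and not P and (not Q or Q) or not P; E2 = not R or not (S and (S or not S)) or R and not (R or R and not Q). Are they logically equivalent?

No

E1: not Q and not S or P and not P or not Q or not Q and not P and (not Q or Q) or not P
    = not Q and not S or not Q or not Q and not P and (not Q or Q) or not P   [complement / identity]
    = not Q and not S or not Q or not Q and not P or not P   [complement / identity]
    = not Q and not S or not Q or not P   [absorption]
    = not Q or not P   [absorption]
E2: not R or not (S and (S or not S)) or R and not (R or R and not Q)
    = not R or not (S and (S or not S)) or R and not R   [absorption]
    = not R or not (S and (S or not S))   [complement / identity]
    = not R or not S   [complement / identity]
These differ: at P=1, Q=1, R=0, S=0, E1 = 0 but E2 = 1.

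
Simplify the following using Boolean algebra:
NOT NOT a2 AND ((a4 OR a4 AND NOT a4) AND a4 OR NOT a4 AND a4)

NOT NOT a2 AND ((a4 OR a4 AND NOT a4) AND a4 OR NOT a4 AND a4)
= NOT NOT a2 AND (a4 AND a4 OR NOT a4 AND a4)   (complement / identity)
= NOT NOT a2 AND a4   (distribution)
= a2 AND a4   (double negation)

a2 AND a4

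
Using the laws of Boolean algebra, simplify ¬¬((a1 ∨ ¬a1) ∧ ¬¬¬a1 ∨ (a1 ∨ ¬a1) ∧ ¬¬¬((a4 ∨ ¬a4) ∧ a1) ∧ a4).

¬a1

¬¬((a1 ∨ ¬a1) ∧ ¬¬¬a1 ∨ (a1 ∨ ¬a1) ∧ ¬¬¬((a4 ∨ ¬a4) ∧ a1) ∧ a4)
= ¬¬((a1 ∨ ¬a1) ∧ ¬¬¬a1 ∨ (a1 ∨ ¬a1) ∧ ¬¬¬a1 ∧ a4)
= ¬¬((a1 ∨ ¬a1) ∧ ¬¬¬a1)
= ¬¬¬¬¬a1
= ¬¬¬a1
= ¬a1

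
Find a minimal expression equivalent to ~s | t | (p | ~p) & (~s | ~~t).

~s | t | (p | ~p) & (~s | ~~t)
= ~s | t | (p | ~p) & (~s | t)   — double negation
= ~s | t | ~s | t   — complement / identity
= ~s | t   — idempotence

~s | t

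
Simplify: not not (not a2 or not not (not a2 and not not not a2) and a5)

not a2

not not (not a2 or not not (not a2 and not not not a2) and a5)
= not not (not a2 or not a2 and not not not a2 and a5)
= not not (not a2 or not a2 and not a2 and a5)
= not not (not a2 or not a2 and a5)
= not not not a2
= not a2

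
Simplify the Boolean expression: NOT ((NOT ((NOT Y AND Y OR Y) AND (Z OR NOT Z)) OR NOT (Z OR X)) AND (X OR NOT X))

NOT ((NOT ((NOT Y AND Y OR Y) AND (Z OR NOT Z)) OR NOT (Z OR X)) AND (X OR NOT X))
= NOT ((NOT (NOT Y AND Y OR Y) OR NOT (Z OR X)) AND (X OR NOT X))
= NOT (NOT (NOT Y AND Y OR Y) OR NOT (Z OR X))
= (NOT Y AND Y OR Y) AND (Z OR X)
= Y AND (Z OR X)

Y AND (Z OR X)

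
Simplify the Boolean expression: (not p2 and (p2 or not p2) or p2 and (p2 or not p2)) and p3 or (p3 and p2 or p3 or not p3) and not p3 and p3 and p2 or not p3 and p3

p3

(not p2 and (p2 or not p2) or p2 and (p2 or not p2)) and p3 or (p3 and p2 or p3 or not p3) and not p3 and p3 and p2 or not p3 and p3
= (not p2 and (p2 or not p2) or p2 and (p2 or not p2)) and p3 or (p3 or not p3) and not p3 and p3 and p2 or not p3 and p3   (absorption)
= (p2 or not p2) and p3 or (p3 or not p3) and not p3 and p3 and p2 or not p3 and p3   (distribution)
= (p2 or not p2) and p3 or not p3 and p3 and p2 or not p3 and p3   (complement / identity)
= (p2 or not p2) and p3 or not p3 and p3   (absorption)
= p3 or not p3 and p3   (complement / identity)
= p3   (complement / identity)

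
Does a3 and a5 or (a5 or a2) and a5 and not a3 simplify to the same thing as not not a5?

E1: a3 and a5 or (a5 or a2) and a5 and not a3
    = a3 and a5 or a5 and not a3   (absorption)
    = a5   (distribution)
E2: not not a5
    = a5   (double negation)
Both reduce to a5, so they are equivalent.

Yes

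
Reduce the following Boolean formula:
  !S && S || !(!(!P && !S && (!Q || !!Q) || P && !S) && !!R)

!S && S || !(!(!P && !S && (!Q || !!Q) || P && !S) && !!R)
= !(!(!P && !S && (!Q || !!Q) || P && !S) && !!R)   [complement / identity]
= !(!(!P && !S && (!Q || Q) || P && !S) && !!R)   [double negation]
= !(!(!P && !S || P && !S) && !!R)   [complement / identity]
= !(!!S && !!R)   [distribution]
= !S || !R   [De Morgan]

!S || !R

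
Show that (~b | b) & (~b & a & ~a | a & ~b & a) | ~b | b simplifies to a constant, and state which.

(~b | b) & (~b & a & ~a | a & ~b & a) | ~b | b
= (~b | b) & ~b & a | ~b | b   — distribution
= ~b & a | ~b | b   — complement / identity
= ~b | b   — absorption
= 1   — complement

1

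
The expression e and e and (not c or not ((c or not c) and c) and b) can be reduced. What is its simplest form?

e and e and (not c or not ((c or not c) and c) and b)
= e and e and (not c or not c and b)   (complement / identity)
= e and (not c or not c and b)   (idempotence)
= e and not c   (absorption)

e and not c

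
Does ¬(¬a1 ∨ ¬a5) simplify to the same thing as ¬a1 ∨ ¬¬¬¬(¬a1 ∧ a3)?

E1: ¬(¬a1 ∨ ¬a5)
    = a1 ∧ a5   (De Morgan)
E2: ¬a1 ∨ ¬¬¬¬(¬a1 ∧ a3)
    = ¬a1 ∨ ¬¬(¬a1 ∧ a3)   (double negation)
    = ¬a1 ∨ ¬a1 ∧ a3   (double negation)
    = ¬a1   (absorption)
These differ: at a1=0, a3=1, a5=0, E1 = 0 but E2 = 1.

No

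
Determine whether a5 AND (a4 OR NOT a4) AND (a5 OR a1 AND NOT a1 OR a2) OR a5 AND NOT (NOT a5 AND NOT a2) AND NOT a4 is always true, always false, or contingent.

a5 AND (a4 OR NOT a4) AND (a5 OR a1 AND NOT a1 OR a2) OR a5 AND NOT (NOT a5 AND NOT a2) AND NOT a4
= a5 AND (a4 OR NOT a4) AND (a5 OR a2) OR a5 AND NOT (NOT a5 AND NOT a2) AND NOT a4   (complement / identity)
= a5 AND (a5 OR a2) OR a5 AND NOT (NOT a5 AND NOT a2) AND NOT a4   (complement / identity)
= a5 AND (a5 OR a2) OR a5 AND (a5 OR a2) AND NOT a4   (De Morgan)
= a5 AND (a5 OR a2)   (absorption)
= a5   (absorption)
This depends on a5, so it is not a constant.

contingent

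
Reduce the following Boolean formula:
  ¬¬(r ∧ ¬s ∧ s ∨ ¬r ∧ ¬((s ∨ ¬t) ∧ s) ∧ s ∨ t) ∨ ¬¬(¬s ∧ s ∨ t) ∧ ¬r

¬¬(r ∧ ¬s ∧ s ∨ ¬r ∧ ¬((s ∨ ¬t) ∧ s) ∧ s ∨ t) ∨ ¬¬(¬s ∧ s ∨ t) ∧ ¬r
= ¬¬(r ∧ ¬s ∧ s ∨ ¬r ∧ ¬s ∧ s ∨ t) ∨ ¬¬(¬s ∧ s ∨ t) ∧ ¬r
= ¬¬(¬s ∧ s ∨ t) ∨ ¬¬(¬s ∧ s ∨ t) ∧ ¬r
= ¬¬(¬s ∧ s ∨ t)
= ¬¬t
= t

t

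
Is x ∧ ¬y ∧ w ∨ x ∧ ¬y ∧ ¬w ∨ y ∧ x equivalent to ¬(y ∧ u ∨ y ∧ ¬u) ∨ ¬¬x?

No

E1: x ∧ ¬y ∧ w ∨ x ∧ ¬y ∧ ¬w ∨ y ∧ x
    = x ∧ ¬y ∨ y ∧ x   (distribution)
    = x   (distribution)
E2: ¬(y ∧ u ∨ y ∧ ¬u) ∨ ¬¬x
    = ¬y ∨ ¬¬x   (distribution)
    = ¬y ∨ x   (double negation)
These differ: at u=0, w=0, x=0, y=0, E1 = 0 but E2 = 1.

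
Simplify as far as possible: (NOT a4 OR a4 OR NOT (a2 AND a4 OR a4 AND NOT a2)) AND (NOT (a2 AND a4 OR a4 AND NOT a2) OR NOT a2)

NOT a4 OR NOT a2

(NOT a4 OR a4 OR NOT (a2 AND a4 OR a4 AND NOT a2)) AND (NOT (a2 AND a4 OR a4 AND NOT a2) OR NOT a2)
= NOT (a2 AND a4 OR a4 AND NOT a2) OR (NOT a4 OR a4) AND NOT a2   — distribution
= NOT (a2 AND a4 OR a4 AND NOT a2) OR NOT a2   — complement / identity
= NOT a4 OR NOT a2   — distribution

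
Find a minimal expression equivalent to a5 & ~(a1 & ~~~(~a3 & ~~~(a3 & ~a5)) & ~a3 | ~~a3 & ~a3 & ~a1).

a5 & ~(a1 & ~~~(~a3 & ~~~(a3 & ~a5)) & ~a3 | ~~a3 & ~a3 & ~a1)
= a5 & ~(a1 & ~~(a3 | ~~(a3 & ~a5)) & ~a3 | ~~a3 & ~a3 & ~a1)   [De Morgan]
= a5 & ~(a1 & ~~(a3 | a3 & ~a5) & ~a3 | ~~a3 & ~a3 & ~a1)   [double negation]
= a5 & ~(a1 & ~~a3 & ~a3 | ~~a3 & ~a3 & ~a1)   [absorption]
= a5 & ~(~~a3 & ~a3)   [distribution]
= a5 & (~a3 | a3)   [De Morgan]
= a5   [complement / identity]

a5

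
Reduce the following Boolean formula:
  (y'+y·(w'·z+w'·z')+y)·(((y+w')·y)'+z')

(y'+y·(w'·z+w'·z')+y)·(((y+w')·y)'+z')
= (y'+y·w'+y)·(((y+w')·y)'+z')   [distribution]
= (y'+y)·(((y+w')·y)'+z')   [absorption]
= (y'+y)·(y'+z')   [absorption]
= y'+z'   [complement / identity]

y'+z'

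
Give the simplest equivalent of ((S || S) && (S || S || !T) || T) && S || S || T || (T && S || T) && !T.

S || T

((S || S) && (S || S || !T) || T) && S || S || T || (T && S || T) && !T
= (S || S || T) && S || S || T || (T && S || T) && !T
= (S || S || T) && S || S || T || T && !T
= (S || S || T) && S || S || T
= (S || T) && S || S || T
= S || T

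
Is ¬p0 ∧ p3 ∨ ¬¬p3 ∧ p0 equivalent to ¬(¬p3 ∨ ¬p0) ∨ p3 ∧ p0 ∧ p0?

No

E1: ¬p0 ∧ p3 ∨ ¬¬p3 ∧ p0
    = ¬p0 ∧ p3 ∨ p3 ∧ p0   (double negation)
    = p3   (distribution)
E2: ¬(¬p3 ∨ ¬p0) ∨ p3 ∧ p0 ∧ p0
    = p3 ∧ p0 ∨ p3 ∧ p0 ∧ p0   (De Morgan)
    = p3 ∧ p0   (absorption)
These differ: at p0=0, p3=1, E1 = 1 but E2 = 0.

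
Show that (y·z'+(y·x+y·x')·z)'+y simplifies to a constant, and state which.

(y·z'+(y·x+y·x')·z)'+y
= (y·z'+y·z)'+y   (distribution)
= y'+y   (distribution)
= 1   (complement)

1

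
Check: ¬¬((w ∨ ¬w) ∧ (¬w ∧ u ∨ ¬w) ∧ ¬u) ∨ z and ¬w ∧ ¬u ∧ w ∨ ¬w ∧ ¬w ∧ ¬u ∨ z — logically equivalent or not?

E1: ¬¬((w ∨ ¬w) ∧ (¬w ∧ u ∨ ¬w) ∧ ¬u) ∨ z
    = (w ∨ ¬w) ∧ (¬w ∧ u ∨ ¬w) ∧ ¬u ∨ z   — double negation
    = (¬w ∧ u ∨ ¬w) ∧ ¬u ∨ z   — complement / identity
    = ¬w ∧ ¬u ∨ z   — absorption
E2: ¬w ∧ ¬u ∧ w ∨ ¬w ∧ ¬w ∧ ¬u ∨ z
    = ¬w ∧ ¬u ∨ z   — distribution
Both reduce to ¬w ∧ ¬u ∨ z, so they are equivalent.

Yes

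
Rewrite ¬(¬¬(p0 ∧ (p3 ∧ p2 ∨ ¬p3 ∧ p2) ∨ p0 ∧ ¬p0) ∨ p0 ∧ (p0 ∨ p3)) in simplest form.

¬(¬¬(p0 ∧ (p3 ∧ p2 ∨ ¬p3 ∧ p2) ∨ p0 ∧ ¬p0) ∨ p0 ∧ (p0 ∨ p3))
= ¬(¬¬(p0 ∧ (p3 ∧ p2 ∨ ¬p3 ∧ p2) ∨ p0 ∧ ¬p0) ∨ p0)   [absorption]
= ¬(¬¬(p0 ∧ (p3 ∧ p2 ∨ ¬p3 ∧ p2)) ∨ p0)   [complement / identity]
= ¬(¬¬(p0 ∧ p2) ∨ p0)   [distribution]
= ¬(p0 ∧ p2 ∨ p0)   [double negation]
= ¬p0   [absorption]

¬p0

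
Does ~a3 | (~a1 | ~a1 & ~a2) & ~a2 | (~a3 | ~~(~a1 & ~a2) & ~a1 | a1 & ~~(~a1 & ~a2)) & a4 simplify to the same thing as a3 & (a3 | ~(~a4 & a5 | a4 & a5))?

E1: ~a3 | (~a1 | ~a1 & ~a2) & ~a2 | (~a3 | ~~(~a1 & ~a2) & ~a1 | a1 & ~~(~a1 & ~a2)) & a4
    = ~a3 | (~a1 | ~a1 & ~a2) & ~a2 | (~a3 | ~~(~a1 & ~a2)) & a4   [distribution]
    = ~a3 | (~a1 | ~a1 & ~a2) & ~a2 | (~a3 | ~a1 & ~a2) & a4   [double negation]
    = ~a3 | ~a1 & ~a2 | (~a3 | ~a1 & ~a2) & a4   [absorption]
    = ~a3 | ~a1 & ~a2   [absorption]
E2: a3 & (a3 | ~(~a4 & a5 | a4 & a5))
    = a3 & (a3 | ~a5)   [distribution]
    = a3   [absorption]
These differ: at a1=0, a2=0, a3=0, a4=0, a5=0, E1 = 1 but E2 = 0.

No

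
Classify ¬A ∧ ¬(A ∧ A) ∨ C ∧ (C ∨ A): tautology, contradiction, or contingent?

contingent

¬A ∧ ¬(A ∧ A) ∨ C ∧ (C ∨ A)
= ¬A ∧ ¬(A ∧ A) ∨ C   — absorption
= ¬A ∧ ¬A ∨ C   — idempotence
= ¬A ∨ C   — idempotence
This depends on A, C, so it is not a constant.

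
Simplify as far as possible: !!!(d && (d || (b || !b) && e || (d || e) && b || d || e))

!!!(d && (d || (b || !b) && e || (d || e) && b || d || e))
= !!!(d && (d || (b || !b) && e || d || e))   (absorption)
= !!!(d && (d || e || d || e))   (complement / identity)
= !(d && (d || e || d || e))   (double negation)
= !(d && (d || e))   (idempotence)
= !d   (absorption)

!d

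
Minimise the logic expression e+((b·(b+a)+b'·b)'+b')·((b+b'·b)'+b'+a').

e+((b·(b+a)+b'·b)'+b')·((b+b'·b)'+b'+a')
= e+((b+b'·b)'+b')·((b+b'·b)'+b'+a')   — absorption
= e+(b+b'·b)'+b'   — absorption
= e+b'+b'   — complement / identity
= e+b'   — idempotence

e+b'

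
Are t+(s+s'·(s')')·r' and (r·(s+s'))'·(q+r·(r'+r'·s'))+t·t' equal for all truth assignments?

No

E1: t+(s+s'·(s')')·r'
    = t+(s+s'·s)·r'   — double negation
    = t+s·r'   — complement / identity
E2: (r·(s+s'))'·(q+r·(r'+r'·s'))+t·t'
    = (r·(s+s'))'·(q+r·(r'+r'·s'))   — complement / identity
    = (r·(s+s'))'·(q+r·r')   — absorption
    = (r·(s+s'))'·q   — complement / identity
    = r'·q   — complement / identity
These differ: at q=0, r=0, s=0, t=1, E1 = 1 but E2 = 0.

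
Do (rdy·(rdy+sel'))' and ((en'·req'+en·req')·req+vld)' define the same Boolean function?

No

E1: (rdy·(rdy+sel'))'
    = rdy'   [absorption]
E2: ((en'·req'+en·req')·req+vld)'
    = (req'·req+vld)'   [distribution]
    = vld'   [complement / identity]
These differ: at en=0, rdy=1, req=0, sel=0, vld=0, E1 = 0 but E2 = 1.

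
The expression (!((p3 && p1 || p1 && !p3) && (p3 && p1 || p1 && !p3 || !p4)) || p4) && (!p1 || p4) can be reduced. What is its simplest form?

!p1 || p4

(!((p3 && p1 || p1 && !p3) && (p3 && p1 || p1 && !p3 || !p4)) || p4) && (!p1 || p4)
= (!(p3 && p1 || p1 && !p3) || p4) && (!p1 || p4)
= (!p1 || p4) && (!p1 || p4)
= !p1 || p4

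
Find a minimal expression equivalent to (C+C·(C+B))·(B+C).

(C+C·(C+B))·(B+C)
= (C+C)·(B+C)   [absorption]
= C·B+C   [distribution]
= C   [absorption]

C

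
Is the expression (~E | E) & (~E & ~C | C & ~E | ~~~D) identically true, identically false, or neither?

(~E | E) & (~E & ~C | C & ~E | ~~~D)
= (~E | E) & (~E | ~~~D)   [distribution]
= (~E | E) & (~E | ~D)   [double negation]
= ~E | ~D   [complement / identity]
This depends on D, E, so it is not a constant.

neither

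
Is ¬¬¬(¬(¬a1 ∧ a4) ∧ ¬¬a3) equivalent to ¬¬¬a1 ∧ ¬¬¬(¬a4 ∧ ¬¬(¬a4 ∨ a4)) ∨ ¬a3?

E1: ¬¬¬(¬(¬a1 ∧ a4) ∧ ¬¬a3)
    = ¬¬(¬a1 ∧ a4 ∨ ¬a3)   — De Morgan
    = ¬a1 ∧ a4 ∨ ¬a3   — double negation
E2: ¬¬¬a1 ∧ ¬¬¬(¬a4 ∧ ¬¬(¬a4 ∨ a4)) ∨ ¬a3
    = ¬a1 ∧ ¬¬¬(¬a4 ∧ ¬¬(¬a4 ∨ a4)) ∨ ¬a3   — double negation
    = ¬a1 ∧ ¬¬¬(¬a4 ∧ (¬a4 ∨ a4)) ∨ ¬a3   — double negation
    = ¬a1 ∧ ¬¬¬¬a4 ∨ ¬a3   — complement / identity
    = ¬a1 ∧ ¬¬a4 ∨ ¬a3   — double negation
    = ¬a1 ∧ a4 ∨ ¬a3   — double negation
Both reduce to ¬a1 ∧ a4 ∨ ¬a3, so they are equivalent.

Yes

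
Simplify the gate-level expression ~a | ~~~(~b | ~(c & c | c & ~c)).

~a | b & c

~a | ~~~(~b | ~(c & c | c & ~c))
= ~a | ~~~(~b | ~c)   [distribution]
= ~a | ~~(b & c)   [De Morgan]
= ~a | b & c   [double negation]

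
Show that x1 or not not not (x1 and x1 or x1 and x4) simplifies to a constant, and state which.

True

x1 or not not not (x1 and x1 or x1 and x4)
= x1 or not not not (x1 and (x1 or x4))
= x1 or not not not x1
= x1 or not x1
= True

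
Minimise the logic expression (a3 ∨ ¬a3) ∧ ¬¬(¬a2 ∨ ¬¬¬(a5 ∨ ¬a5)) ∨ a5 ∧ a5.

¬a2 ∨ a5

(a3 ∨ ¬a3) ∧ ¬¬(¬a2 ∨ ¬¬¬(a5 ∨ ¬a5)) ∨ a5 ∧ a5
= ¬¬(¬a2 ∨ ¬¬¬(a5 ∨ ¬a5)) ∨ a5 ∧ a5   [complement / identity]
= ¬¬(¬a2 ∨ ¬¬¬(a5 ∨ ¬a5)) ∨ a5   [idempotence]
= ¬(a2 ∧ ¬¬(a5 ∨ ¬a5)) ∨ a5   [De Morgan]
= ¬(a2 ∧ (a5 ∨ ¬a5)) ∨ a5   [double negation]
= ¬a2 ∨ a5   [complement / identity]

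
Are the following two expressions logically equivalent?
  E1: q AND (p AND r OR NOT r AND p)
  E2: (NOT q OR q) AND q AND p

E1: q AND (p AND r OR NOT r AND p)
    = q AND p   (distribution)
E2: (NOT q OR q) AND q AND p
    = q AND p   (complement / identity)
Both reduce to q AND p, so they are equivalent.

Yes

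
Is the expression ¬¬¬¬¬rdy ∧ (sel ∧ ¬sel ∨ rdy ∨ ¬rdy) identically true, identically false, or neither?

¬¬¬¬¬rdy ∧ (sel ∧ ¬sel ∨ rdy ∨ ¬rdy)
= ¬¬¬¬¬rdy ∧ (rdy ∨ ¬rdy)   [complement / identity]
= ¬¬¬¬¬rdy   [complement / identity]
= ¬¬¬rdy   [double negation]
= ¬rdy   [double negation]
This depends on rdy, so it is not a constant.

neither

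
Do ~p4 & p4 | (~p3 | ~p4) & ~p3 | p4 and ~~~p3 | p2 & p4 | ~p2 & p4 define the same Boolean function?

E1: ~p4 & p4 | (~p3 | ~p4) & ~p3 | p4
    = ~p4 & p4 | ~p3 | p4   (absorption)
    = ~p3 | p4   (complement / identity)
E2: ~~~p3 | p2 & p4 | ~p2 & p4
    = ~p3 | p2 & p4 | ~p2 & p4   (double negation)
    = ~p3 | p4   (distribution)
Both reduce to ~p3 | p4, so they are equivalent.

Yes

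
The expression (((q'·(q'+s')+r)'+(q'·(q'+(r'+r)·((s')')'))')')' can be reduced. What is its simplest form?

q

(((q'·(q'+s')+r)'+(q'·(q'+(r'+r)·((s')')'))')')'
= ((q'·(q'+s')+r)·q'·(q'+(r'+r)·((s')')'))'   — De Morgan
= ((q'·(q'+s')+r)·q'·(q'+((s')')'))'   — complement / identity
= ((q'·(q'+s')+r)·q'·(q'+s'))'   — double negation
= (q'·(q'+s'))'   — absorption
= (q')'   — absorption
= q   — double negation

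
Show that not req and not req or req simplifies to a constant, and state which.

not req and not req or req
= not req or req   [idempotence]
= True   [complement]

True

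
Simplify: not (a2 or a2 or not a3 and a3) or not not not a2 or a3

not (a2 or a2 or not a3 and a3) or not not not a2 or a3
= not (a2 or a2 or not a3 and a3) or not a2 or a3   [double negation]
= not (a2 or a2) or not a2 or a3   [complement / identity]
= not a2 or not a2 or a3   [idempotence]
= not a2 or a3   [idempotence]

not a2 or a3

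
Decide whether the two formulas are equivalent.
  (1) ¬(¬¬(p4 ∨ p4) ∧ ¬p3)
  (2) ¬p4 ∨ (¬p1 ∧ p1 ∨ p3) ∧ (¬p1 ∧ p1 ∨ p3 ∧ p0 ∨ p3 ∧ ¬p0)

Yes

E1: ¬(¬¬(p4 ∨ p4) ∧ ¬p3)
    = ¬(p4 ∨ p4) ∨ p3   [De Morgan]
    = ¬p4 ∨ p3   [idempotence]
E2: ¬p4 ∨ (¬p1 ∧ p1 ∨ p3) ∧ (¬p1 ∧ p1 ∨ p3 ∧ p0 ∨ p3 ∧ ¬p0)
    = ¬p4 ∨ (¬p1 ∧ p1 ∨ p3) ∧ (¬p1 ∧ p1 ∨ p3)   [distribution]
    = ¬p4 ∨ ¬p1 ∧ p1 ∨ p3   [idempotence]
    = ¬p4 ∨ p3   [complement / identity]
Both reduce to ¬p4 ∨ p3, so they are equivalent.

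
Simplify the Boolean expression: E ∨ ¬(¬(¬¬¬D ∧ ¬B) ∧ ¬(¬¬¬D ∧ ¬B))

E ∨ ¬D ∧ ¬B

E ∨ ¬(¬(¬¬¬D ∧ ¬B) ∧ ¬(¬¬¬D ∧ ¬B))
= E ∨ ¬¬(¬¬¬D ∧ ¬B)   [idempotence]
= E ∨ ¬¬¬D ∧ ¬B   [double negation]
= E ∨ ¬D ∧ ¬B   [double negation]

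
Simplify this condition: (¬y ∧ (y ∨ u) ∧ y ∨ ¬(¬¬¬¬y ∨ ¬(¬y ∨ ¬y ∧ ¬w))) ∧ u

¬y ∧ u

(¬y ∧ (y ∨ u) ∧ y ∨ ¬(¬¬¬¬y ∨ ¬(¬y ∨ ¬y ∧ ¬w))) ∧ u
= (¬y ∧ (y ∨ u) ∧ y ∨ ¬(¬¬y ∨ ¬(¬y ∨ ¬y ∧ ¬w))) ∧ u   [double negation]
= (¬y ∧ y ∨ ¬(¬¬y ∨ ¬(¬y ∨ ¬y ∧ ¬w))) ∧ u   [absorption]
= (¬y ∧ y ∨ ¬(¬¬y ∨ ¬¬y)) ∧ u   [absorption]
= (¬y ∧ y ∨ ¬y ∧ ¬y) ∧ u   [De Morgan]
= ¬y ∧ u   [distribution]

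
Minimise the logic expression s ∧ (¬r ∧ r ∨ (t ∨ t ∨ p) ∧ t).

s ∧ (¬r ∧ r ∨ (t ∨ t ∨ p) ∧ t)
= s ∧ (¬r ∧ r ∨ (t ∨ p) ∧ t)   (idempotence)
= s ∧ (¬r ∧ r ∨ t)   (absorption)
= s ∧ t   (complement / identity)

s ∧ t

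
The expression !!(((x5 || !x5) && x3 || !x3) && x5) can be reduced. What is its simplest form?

x5

!!(((x5 || !x5) && x3 || !x3) && x5)
= !!((x3 || !x3) && x5)   — complement / identity
= !!x5   — complement / identity
= x5   — double negation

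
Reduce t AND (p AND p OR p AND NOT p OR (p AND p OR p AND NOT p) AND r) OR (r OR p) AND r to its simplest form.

t AND (p AND p OR p AND NOT p OR (p AND p OR p AND NOT p) AND r) OR (r OR p) AND r
= t AND (p AND p OR p AND NOT p OR (p AND p OR p AND NOT p) AND r) OR r   [absorption]
= t AND (p AND p OR p AND NOT p) OR r   [absorption]
= t AND (p OR NOT p) AND p OR r   [distribution]
= t AND p OR r   [complement / identity]

t AND p OR r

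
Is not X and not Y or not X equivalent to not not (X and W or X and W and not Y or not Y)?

E1: not X and not Y or not X
    = not X   (absorption)
E2: not not (X and W or X and W and not Y or not Y)
    = X and W or X and W and not Y or not Y   (double negation)
    = X and W or not Y   (absorption)
These differ: at W=0, X=0, Y=1, E1 = 1 but E2 = 0.

No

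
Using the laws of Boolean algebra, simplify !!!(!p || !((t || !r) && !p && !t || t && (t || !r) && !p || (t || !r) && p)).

!!!(!p || !((t || !r) && !p && !t || t && (t || !r) && !p || (t || !r) && p))
= !!!(!p || !((t || !r) && !p || (t || !r) && p))   (distribution)
= !!!(!p || !(t || !r))   (distribution)
= !(!p || !(t || !r))   (double negation)
= p && (t || !r)   (De Morgan)

p && (t || !r)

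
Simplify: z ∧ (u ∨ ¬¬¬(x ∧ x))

z ∧ (u ∨ ¬¬¬(x ∧ x))
= z ∧ (u ∨ ¬(x ∧ x))   [double negation]
= z ∧ (u ∨ ¬x)   [idempotence]

z ∧ (u ∨ ¬x)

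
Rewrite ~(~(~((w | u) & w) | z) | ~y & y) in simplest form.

~w | z

~(~(~((w | u) & w) | z) | ~y & y)
= ~~(~((w | u) & w) | z)   (complement / identity)
= ~~(~w | z)   (absorption)
= ~w | z   (double negation)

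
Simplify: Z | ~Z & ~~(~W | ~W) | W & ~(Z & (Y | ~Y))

1

Z | ~Z & ~~(~W | ~W) | W & ~(Z & (Y | ~Y))
= Z | ~Z & ~(W & W) | W & ~(Z & (Y | ~Y))   — De Morgan
= Z | ~Z & ~W | W & ~(Z & (Y | ~Y))   — idempotence
= Z | ~Z & ~W | W & ~Z   — complement / identity
= Z | ~Z   — distribution
= 1   — complement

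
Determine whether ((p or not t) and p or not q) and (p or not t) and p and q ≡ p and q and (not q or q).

Yes

E1: ((p or not t) and p or not q) and (p or not t) and p and q
    = (p or not t) and p and q   [absorption]
    = p and q   [absorption]
E2: p and q and (not q or q)
    = p and q   [complement / identity]
Both reduce to p and q, so they are equivalent.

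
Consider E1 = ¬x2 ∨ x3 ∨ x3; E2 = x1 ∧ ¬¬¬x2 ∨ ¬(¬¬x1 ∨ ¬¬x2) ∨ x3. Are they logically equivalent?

Yes

E1: ¬x2 ∨ x3 ∨ x3
    = ¬x2 ∨ x3   — idempotence
E2: x1 ∧ ¬¬¬x2 ∨ ¬(¬¬x1 ∨ ¬¬x2) ∨ x3
    = x1 ∧ ¬¬¬x2 ∨ ¬x1 ∧ ¬x2 ∨ x3   — De Morgan
    = x1 ∧ ¬x2 ∨ ¬x1 ∧ ¬x2 ∨ x3   — double negation
    = ¬x2 ∨ x3   — distribution
Both reduce to ¬x2 ∨ x3, so they are equivalent.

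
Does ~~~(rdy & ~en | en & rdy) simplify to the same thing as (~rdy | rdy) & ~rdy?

E1: ~~~(rdy & ~en | en & rdy)
    = ~~~rdy   (distribution)
    = ~rdy   (double negation)
E2: (~rdy | rdy) & ~rdy
    = ~rdy   (complement / identity)
Both reduce to ~rdy, so they are equivalent.

Yes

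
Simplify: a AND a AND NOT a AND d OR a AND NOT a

FALSE

a AND a AND NOT a AND d OR a AND NOT a
= a AND NOT a AND d OR a AND NOT a
= a AND NOT a
= FALSE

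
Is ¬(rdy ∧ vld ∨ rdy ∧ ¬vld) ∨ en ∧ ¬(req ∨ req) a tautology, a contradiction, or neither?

neither

¬(rdy ∧ vld ∨ rdy ∧ ¬vld) ∨ en ∧ ¬(req ∨ req)
= ¬rdy ∨ en ∧ ¬(req ∨ req)   (distribution)
= ¬rdy ∨ en ∧ ¬req   (idempotence)
This depends on en, rdy, req, so it is not a constant.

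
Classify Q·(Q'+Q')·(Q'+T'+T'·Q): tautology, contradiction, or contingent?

contradiction

Q·(Q'+Q')·(Q'+T'+T'·Q)
= Q·Q'·(Q'+T'+T'·Q)
= Q·Q'·(Q'+T')
= Q·Q'
= 0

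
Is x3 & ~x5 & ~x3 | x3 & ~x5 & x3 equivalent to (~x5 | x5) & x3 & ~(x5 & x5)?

E1: x3 & ~x5 & ~x3 | x3 & ~x5 & x3
    = x3 & ~x5   — distribution
E2: (~x5 | x5) & x3 & ~(x5 & x5)
    = (~x5 | x5) & x3 & ~x5   — idempotence
    = x3 & ~x5   — complement / identity
Both reduce to x3 & ~x5, so they are equivalent.

Yes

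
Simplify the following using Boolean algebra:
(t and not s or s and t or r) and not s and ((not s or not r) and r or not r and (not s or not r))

(t or r) and not s

(t and not s or s and t or r) and not s and ((not s or not r) and r or not r and (not s or not r))
= (t or r) and not s and ((not s or not r) and r or not r and (not s or not r))   — distribution
= (t or r) and not s and (not s or not r)   — distribution
= (t or r) and not s   — absorption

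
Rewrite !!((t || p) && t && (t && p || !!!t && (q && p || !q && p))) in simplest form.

!!((t || p) && t && (t && p || !!!t && (q && p || !q && p)))
= (t || p) && t && (t && p || !!!t && (q && p || !q && p))   (double negation)
= t && (t && p || !!!t && (q && p || !q && p))   (absorption)
= t && (t && p || !!!t && p)   (distribution)
= t && (t && p || !t && p)   (double negation)
= t && p   (distribution)

t && p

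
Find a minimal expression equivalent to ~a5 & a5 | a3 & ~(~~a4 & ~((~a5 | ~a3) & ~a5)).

~a5 & a5 | a3 & ~(~~a4 & ~((~a5 | ~a3) & ~a5))
= ~a5 & a5 | a3 & (~a4 | (~a5 | ~a3) & ~a5)
= ~a5 & a5 | a3 & (~a4 | ~a5)
= a3 & (~a4 | ~a5)

a3 & (~a4 | ~a5)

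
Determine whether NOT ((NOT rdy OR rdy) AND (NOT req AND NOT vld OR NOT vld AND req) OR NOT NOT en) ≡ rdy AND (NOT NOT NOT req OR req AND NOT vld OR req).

E1: NOT ((NOT rdy OR rdy) AND (NOT req AND NOT vld OR NOT vld AND req) OR NOT NOT en)
    = NOT ((NOT rdy OR rdy) AND NOT vld OR NOT NOT en)   (distribution)
    = NOT (NOT vld OR NOT NOT en)   (complement / identity)
    = vld AND NOT en   (De Morgan)
E2: rdy AND (NOT NOT NOT req OR req AND NOT vld OR req)
    = rdy AND (NOT NOT NOT req OR req)   (absorption)
    = rdy AND (NOT req OR req)   (double negation)
    = rdy   (complement / identity)
These differ: at en=0, rdy=0, req=0, vld=1, E1 = 1 but E2 = 0.

No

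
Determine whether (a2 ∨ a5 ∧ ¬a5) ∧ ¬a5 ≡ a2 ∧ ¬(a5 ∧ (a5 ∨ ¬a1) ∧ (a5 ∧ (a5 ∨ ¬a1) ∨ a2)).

Yes

E1: (a2 ∨ a5 ∧ ¬a5) ∧ ¬a5
    = a2 ∧ ¬a5
E2: a2 ∧ ¬(a5 ∧ (a5 ∨ ¬a1) ∧ (a5 ∧ (a5 ∨ ¬a1) ∨ a2))
    = a2 ∧ ¬(a5 ∧ (a5 ∨ ¬a1))
    = a2 ∧ ¬a5
Both reduce to a2 ∧ ¬a5, so they are equivalent.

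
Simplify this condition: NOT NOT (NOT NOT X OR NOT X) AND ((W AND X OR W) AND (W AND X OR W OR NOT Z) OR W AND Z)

NOT NOT (NOT NOT X OR NOT X) AND ((W AND X OR W) AND (W AND X OR W OR NOT Z) OR W AND Z)
= NOT NOT (X OR NOT X) AND ((W AND X OR W) AND (W AND X OR W OR NOT Z) OR W AND Z)   — double negation
= NOT NOT (X OR NOT X) AND (W AND X OR W OR W AND Z)   — absorption
= NOT NOT (X OR NOT X) AND (W OR W AND Z)   — absorption
= NOT NOT (X OR NOT X) AND W   — absorption
= (X OR NOT X) AND W   — double negation
= W   — complement / identity

W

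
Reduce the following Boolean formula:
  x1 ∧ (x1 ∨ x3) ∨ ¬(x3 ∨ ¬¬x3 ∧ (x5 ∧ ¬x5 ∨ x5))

x1 ∧ (x1 ∨ x3) ∨ ¬(x3 ∨ ¬¬x3 ∧ (x5 ∧ ¬x5 ∨ x5))
= x1 ∧ (x1 ∨ x3) ∨ ¬(x3 ∨ ¬¬x3 ∧ x5)   [complement / identity]
= x1 ∧ (x1 ∨ x3) ∨ ¬(x3 ∨ x3 ∧ x5)   [double negation]
= x1 ∧ (x1 ∨ x3) ∨ ¬x3   [absorption]
= x1 ∨ ¬x3   [absorption]

x1 ∨ ¬x3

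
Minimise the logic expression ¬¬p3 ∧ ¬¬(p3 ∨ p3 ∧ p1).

¬¬p3 ∧ ¬¬(p3 ∨ p3 ∧ p1)
= ¬¬p3 ∧ ¬¬p3   [absorption]
= ¬¬p3   [idempotence]
= p3   [double negation]

p3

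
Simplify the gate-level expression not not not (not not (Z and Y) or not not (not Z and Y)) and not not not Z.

not Y and not Z

not not not (not not (Z and Y) or not not (not Z and Y)) and not not not Z
= not not (not (Z and Y) and not (not Z and Y)) and not not not Z   [De Morgan]
= not (Z and Y or not Z and Y) and not not not Z   [De Morgan]
= not (Z and Y or not Z and Y) and not Z   [double negation]
= not Y and not Z   [distribution]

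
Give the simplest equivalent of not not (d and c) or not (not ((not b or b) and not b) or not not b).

d and c or not b

not not (d and c) or not (not ((not b or b) and not b) or not not b)
= d and c or not (not ((not b or b) and not b) or not not b)
= d and c or not (not not b or not not b)
= d and c or not not not b
= d and c or not b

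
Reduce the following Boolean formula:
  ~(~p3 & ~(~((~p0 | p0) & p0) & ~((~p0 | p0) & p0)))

~(~p3 & ~(~((~p0 | p0) & p0) & ~((~p0 | p0) & p0)))
= ~(~p3 & ~~((~p0 | p0) & p0))   (idempotence)
= p3 | ~((~p0 | p0) & p0)   (De Morgan)
= p3 | ~p0   (complement / identity)

p3 | ~p0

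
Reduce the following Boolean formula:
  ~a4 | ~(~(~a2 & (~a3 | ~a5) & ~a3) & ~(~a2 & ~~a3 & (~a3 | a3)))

~a4 | ~(~(~a2 & (~a3 | ~a5) & ~a3) & ~(~a2 & ~~a3 & (~a3 | a3)))
= ~a4 | ~(~(~a2 & (~a3 | ~a5) & ~a3) & ~(~a2 & ~~a3))   [complement / identity]
= ~a4 | ~a2 & (~a3 | ~a5) & ~a3 | ~a2 & ~~a3   [De Morgan]
= ~a4 | ~a2 & ~a3 | ~a2 & ~~a3   [absorption]
= ~a4 | ~a2 & ~a3 | ~a2 & a3   [double negation]
= ~a4 | ~a2   [distribution]

~a4 | ~a2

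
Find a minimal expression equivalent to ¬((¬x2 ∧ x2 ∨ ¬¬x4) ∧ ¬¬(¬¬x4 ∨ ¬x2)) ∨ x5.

¬x4 ∨ x5

¬((¬x2 ∧ x2 ∨ ¬¬x4) ∧ ¬¬(¬¬x4 ∨ ¬x2)) ∨ x5
= ¬((¬x2 ∧ x2 ∨ ¬¬x4) ∧ (¬¬x4 ∨ ¬x2)) ∨ x5   [double negation]
= ¬(¬¬x4 ∧ (¬¬x4 ∨ ¬x2)) ∨ x5   [complement / identity]
= ¬¬¬x4 ∨ x5   [absorption]
= ¬x4 ∨ x5   [double negation]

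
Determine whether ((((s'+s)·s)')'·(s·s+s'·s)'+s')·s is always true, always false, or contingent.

((((s'+s)·s)')'·(s·s+s'·s)'+s')·s
= ((((s'+s)·s)')'·s'+s')·s
= ((s')'·s'+s')·s
= (s·s'+s')·s
= s'·s
= 0

always false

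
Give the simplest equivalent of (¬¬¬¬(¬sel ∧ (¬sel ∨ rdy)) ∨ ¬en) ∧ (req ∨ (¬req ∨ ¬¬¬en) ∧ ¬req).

(¬¬¬¬(¬sel ∧ (¬sel ∨ rdy)) ∨ ¬en) ∧ (req ∨ (¬req ∨ ¬¬¬en) ∧ ¬req)
= (¬¬(¬sel ∧ (¬sel ∨ rdy)) ∨ ¬en) ∧ (req ∨ (¬req ∨ ¬¬¬en) ∧ ¬req)   (double negation)
= (¬sel ∧ (¬sel ∨ rdy) ∨ ¬en) ∧ (req ∨ (¬req ∨ ¬¬¬en) ∧ ¬req)   (double negation)
= (¬sel ∧ (¬sel ∨ rdy) ∨ ¬en) ∧ (req ∨ (¬req ∨ ¬en) ∧ ¬req)   (double negation)
= (¬sel ∧ (¬sel ∨ rdy) ∨ ¬en) ∧ (req ∨ ¬req)   (absorption)
= (¬sel ∨ ¬en) ∧ (req ∨ ¬req)   (absorption)
= ¬sel ∨ ¬en   (complement / identity)

¬sel ∨ ¬en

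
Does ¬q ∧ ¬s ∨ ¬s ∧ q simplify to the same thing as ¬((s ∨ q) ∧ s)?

E1: ¬q ∧ ¬s ∨ ¬s ∧ q
    = ¬s   [distribution]
E2: ¬((s ∨ q) ∧ s)
    = ¬s   [absorption]
Both reduce to ¬s, so they are equivalent.

Yes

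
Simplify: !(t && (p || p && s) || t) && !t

!(t && (p || p && s) || t) && !t
= !(t && p || t) && !t   — absorption
= !t && !t   — absorption
= !t   — idempotence

!t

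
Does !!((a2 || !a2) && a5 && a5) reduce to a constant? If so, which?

no

!!((a2 || !a2) && a5 && a5)
= !!(a5 && a5)   — complement / identity
= a5 && a5   — double negation
= a5   — idempotence
This depends on a5, so it is not a constant.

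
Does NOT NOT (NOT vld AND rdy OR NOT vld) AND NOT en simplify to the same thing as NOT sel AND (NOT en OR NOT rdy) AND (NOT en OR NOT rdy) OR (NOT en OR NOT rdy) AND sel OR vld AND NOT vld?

E1: NOT NOT (NOT vld AND rdy OR NOT vld) AND NOT en
    = NOT NOT NOT vld AND NOT en
    = NOT vld AND NOT en
E2: NOT sel AND (NOT en OR NOT rdy) AND (NOT en OR NOT rdy) OR (NOT en OR NOT rdy) AND sel OR vld AND NOT vld
    = NOT sel AND (NOT en OR NOT rdy) AND (NOT en OR NOT rdy) OR (NOT en OR NOT rdy) AND sel
    = NOT sel AND (NOT en OR NOT rdy) OR (NOT en OR NOT rdy) AND sel
    = NOT en OR NOT rdy
These differ: at en=0, rdy=0, sel=0, vld=1, E1 = 0 but E2 = 1.

No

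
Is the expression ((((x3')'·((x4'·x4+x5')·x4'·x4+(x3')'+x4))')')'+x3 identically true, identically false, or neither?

((((x3')'·((x4'·x4+x5')·x4'·x4+(x3')'+x4))')')'+x3
= ((((x3')'·(x4'·x4+(x3')'+x4))')')'+x3
= ((((x3')'·((x3')'+x4))')')'+x3
= ((x3')'·((x3')'+x4))'+x3
= ((x3')')'+x3
= x3'+x3
= 1

identically true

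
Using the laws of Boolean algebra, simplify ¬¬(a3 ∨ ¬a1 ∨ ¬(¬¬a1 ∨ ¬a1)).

a3 ∨ ¬a1

¬¬(a3 ∨ ¬a1 ∨ ¬(¬¬a1 ∨ ¬a1))
= a3 ∨ ¬a1 ∨ ¬(¬¬a1 ∨ ¬a1)   [double negation]
= a3 ∨ ¬a1 ∨ ¬a1 ∧ a1   [De Morgan]
= a3 ∨ ¬a1   [complement / identity]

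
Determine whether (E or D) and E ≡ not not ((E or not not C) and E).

E1: (E or D) and E
    = E   — absorption
E2: not not ((E or not not C) and E)
    = (E or not not C) and E   — double negation
    = (E or C) and E   — double negation
    = E   — absorption
Both reduce to E, so they are equivalent.

Yes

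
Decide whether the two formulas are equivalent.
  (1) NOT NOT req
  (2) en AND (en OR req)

No

E1: NOT NOT req
    = req   [double negation]
E2: en AND (en OR req)
    = en   [absorption]
These differ: at en=0, req=1, E1 = 1 but E2 = 0.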